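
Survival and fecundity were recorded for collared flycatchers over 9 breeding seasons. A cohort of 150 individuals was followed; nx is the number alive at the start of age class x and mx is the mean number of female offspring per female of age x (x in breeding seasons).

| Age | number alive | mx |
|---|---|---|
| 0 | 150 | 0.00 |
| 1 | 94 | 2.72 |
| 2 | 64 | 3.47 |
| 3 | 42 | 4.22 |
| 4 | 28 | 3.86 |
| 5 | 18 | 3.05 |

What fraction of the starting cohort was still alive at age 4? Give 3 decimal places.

l_4 = n_4/n_0 = 28/150 = 0.186667… → 0.187

0.187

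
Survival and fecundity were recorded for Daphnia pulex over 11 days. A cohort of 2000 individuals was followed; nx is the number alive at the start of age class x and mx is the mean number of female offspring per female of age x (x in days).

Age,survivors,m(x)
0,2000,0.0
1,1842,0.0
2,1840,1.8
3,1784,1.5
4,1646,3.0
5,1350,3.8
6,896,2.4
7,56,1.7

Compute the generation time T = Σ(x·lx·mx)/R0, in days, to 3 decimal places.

4.023

lx = nx/n0 = nx/2000: 1, 0.921, 0.92, 0.892, 0.823, 0.675, 0.448, 0.028
lx·mx: 0, 0, 1.656, 1.338, 2.469, 2.565, 1.0752, 0.0476 → R0 = 9.1508
x·lx·mx: 0, 0, 3.312, 4.014, 9.876, 12.825, 6.4512, 0.3332 → Σ = 36.8114
T = 36.8114 / 9.1508 = 4.022752… → 4.023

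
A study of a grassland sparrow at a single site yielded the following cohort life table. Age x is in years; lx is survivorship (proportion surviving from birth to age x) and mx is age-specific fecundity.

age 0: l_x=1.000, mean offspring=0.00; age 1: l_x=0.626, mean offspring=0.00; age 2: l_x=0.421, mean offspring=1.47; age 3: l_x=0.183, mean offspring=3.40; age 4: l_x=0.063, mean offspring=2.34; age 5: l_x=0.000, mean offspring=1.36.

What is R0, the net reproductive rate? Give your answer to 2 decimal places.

lx·mx by age: 0, 0, 0.61887, 0.6222, 0.14742, 0
R0 = Σ lx·mx = 1.38849 → 1.39

1.39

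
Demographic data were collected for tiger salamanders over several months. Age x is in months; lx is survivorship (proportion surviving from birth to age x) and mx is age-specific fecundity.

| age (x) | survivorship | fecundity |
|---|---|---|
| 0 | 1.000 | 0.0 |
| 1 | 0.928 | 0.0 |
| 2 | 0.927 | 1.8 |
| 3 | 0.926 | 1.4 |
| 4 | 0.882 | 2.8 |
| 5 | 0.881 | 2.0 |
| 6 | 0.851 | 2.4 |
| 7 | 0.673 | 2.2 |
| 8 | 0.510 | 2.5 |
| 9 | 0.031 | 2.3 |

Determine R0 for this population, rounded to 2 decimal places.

lx·mx by age: 0, 0, 1.6686, 1.2964, 2.4696, 1.762, 2.0424, 1.4806, 1.275, 0.0713
R0 = Σ lx·mx = 12.0659 → 12.07

12.07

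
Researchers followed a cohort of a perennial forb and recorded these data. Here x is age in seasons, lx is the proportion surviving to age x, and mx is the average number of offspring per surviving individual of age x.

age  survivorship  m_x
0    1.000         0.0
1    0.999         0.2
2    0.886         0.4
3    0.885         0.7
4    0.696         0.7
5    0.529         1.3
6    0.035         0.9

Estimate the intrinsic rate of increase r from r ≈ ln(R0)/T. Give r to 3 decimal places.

0.247

R0 = Σ lx·mx = 0 + 0.1998 + 0.3544 + 0.6195 + 0.4872 + 0.6877 + 0.0315 = 2.3801
Σ x·lx·mx = 8.3434; T = 8.3434/2.3801 = 3.50548…
r ≈ ln(R0)/T = ln(2.3801)/3.50548… = 0.24737… → 0.247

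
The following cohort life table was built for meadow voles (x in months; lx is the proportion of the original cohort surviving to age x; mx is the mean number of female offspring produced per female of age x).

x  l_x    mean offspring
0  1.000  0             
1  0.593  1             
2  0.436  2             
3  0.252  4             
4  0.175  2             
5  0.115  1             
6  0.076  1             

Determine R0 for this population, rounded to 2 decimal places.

lx·mx by age: 0, 0.593, 0.872, 1.008, 0.35, 0.115, 0.076
R0 = Σ lx·mx = 3.014 → 3.01

3.01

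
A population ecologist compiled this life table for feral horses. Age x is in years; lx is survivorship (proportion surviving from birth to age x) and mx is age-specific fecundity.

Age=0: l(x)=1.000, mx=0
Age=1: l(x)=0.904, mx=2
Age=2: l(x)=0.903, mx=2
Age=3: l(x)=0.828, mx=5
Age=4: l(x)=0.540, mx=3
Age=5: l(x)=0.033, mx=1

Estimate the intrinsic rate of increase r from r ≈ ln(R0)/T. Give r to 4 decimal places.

0.8612

R0 = Σ lx·mx = 0 + 1.808 + 1.806 + 4.14 + 1.62 + 0.033 = 9.407
Σ x·lx·mx = 24.485; T = 24.485/9.407 = 2.60285…
r ≈ ln(R0)/T = ln(9.407)/2.60285… = 0.861154… → 0.8612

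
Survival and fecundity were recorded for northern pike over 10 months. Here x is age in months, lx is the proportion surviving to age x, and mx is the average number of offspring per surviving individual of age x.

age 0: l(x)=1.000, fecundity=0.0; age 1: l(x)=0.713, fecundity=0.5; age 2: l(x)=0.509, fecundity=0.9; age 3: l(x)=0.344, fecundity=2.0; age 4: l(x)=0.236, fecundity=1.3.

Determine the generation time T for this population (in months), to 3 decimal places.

lx·mx: 0, 0.3565, 0.4581, 0.688, 0.3068 → R0 = 1.8094
x·lx·mx: 0, 0.3565, 0.9162, 2.064, 1.2272 → Σ = 4.5639
T = 4.5639 / 1.8094 = 2.522328… → 2.522

2.522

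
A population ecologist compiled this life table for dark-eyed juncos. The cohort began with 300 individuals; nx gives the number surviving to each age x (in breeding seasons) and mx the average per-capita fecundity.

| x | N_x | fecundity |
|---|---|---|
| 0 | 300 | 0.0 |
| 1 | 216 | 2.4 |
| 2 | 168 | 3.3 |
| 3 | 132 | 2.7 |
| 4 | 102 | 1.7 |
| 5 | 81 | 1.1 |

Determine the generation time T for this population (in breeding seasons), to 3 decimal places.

lx = nx/n0 = nx/300: 1, 0.72, 0.56, 0.44, 0.34, 0.27
lx·mx: 0, 1.728, 1.848, 1.188, 0.578, 0.297 → R0 = 5.639
x·lx·mx: 0, 1.728, 3.696, 3.564, 2.312, 1.485 → Σ = 12.785
T = 12.785 / 5.639 = 2.267246… → 2.267

2.267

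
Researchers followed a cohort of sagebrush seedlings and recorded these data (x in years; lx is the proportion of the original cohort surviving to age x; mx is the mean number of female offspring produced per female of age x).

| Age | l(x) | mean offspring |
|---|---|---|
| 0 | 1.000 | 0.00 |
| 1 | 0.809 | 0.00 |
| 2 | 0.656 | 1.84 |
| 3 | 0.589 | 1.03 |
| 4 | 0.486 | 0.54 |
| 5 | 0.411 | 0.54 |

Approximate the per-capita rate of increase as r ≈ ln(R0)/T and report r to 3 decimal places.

0.299

R0 = Σ lx·mx = 0 + 0 + 1.20704 + 0.60667 + 0.26244 + 0.22194 = 2.29809
Σ x·lx·mx = 6.39355; T = 6.39355/2.29809 = 2.78211…
r ≈ ln(R0)/T = ln(2.29809)/2.78211… = 0.29908… → 0.299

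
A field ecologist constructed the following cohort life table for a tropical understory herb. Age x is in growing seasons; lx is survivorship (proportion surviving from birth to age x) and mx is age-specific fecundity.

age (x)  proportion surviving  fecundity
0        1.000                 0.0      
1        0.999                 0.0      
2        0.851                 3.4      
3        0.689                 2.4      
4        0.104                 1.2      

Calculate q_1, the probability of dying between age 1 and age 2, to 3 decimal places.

0.148

q_1 = (l_1 − l_2) / l_1 = (0.999 − 0.851) / 0.999
     = 0.148 / 0.999 = 0.148148… → 0.148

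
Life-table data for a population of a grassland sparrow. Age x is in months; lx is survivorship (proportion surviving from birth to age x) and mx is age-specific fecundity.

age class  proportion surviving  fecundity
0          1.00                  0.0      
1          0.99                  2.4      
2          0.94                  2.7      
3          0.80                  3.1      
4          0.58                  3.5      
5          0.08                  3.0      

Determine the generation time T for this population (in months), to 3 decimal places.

2.505

lx·mx: 0, 2.376, 2.538, 2.48, 2.03, 0.24 → R0 = 9.664
x·lx·mx: 0, 2.376, 5.076, 7.44, 8.12, 1.2 → Σ = 24.212
T = 24.212 / 9.664 = 2.505381… → 2.505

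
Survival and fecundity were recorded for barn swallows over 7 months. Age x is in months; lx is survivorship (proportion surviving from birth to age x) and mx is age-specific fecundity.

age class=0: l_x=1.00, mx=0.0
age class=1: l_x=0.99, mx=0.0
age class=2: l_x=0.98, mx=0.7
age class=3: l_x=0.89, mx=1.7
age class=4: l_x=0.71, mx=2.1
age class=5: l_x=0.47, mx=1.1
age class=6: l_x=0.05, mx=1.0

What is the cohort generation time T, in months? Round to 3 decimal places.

3.467

lx·mx: 0, 0, 0.686, 1.513, 1.491, 0.517, 0.05 → R0 = 4.257
x·lx·mx: 0, 0, 1.372, 4.539, 5.964, 2.585, 0.3 → Σ = 14.76
T = 14.76 / 4.257 = 3.46723… → 3.467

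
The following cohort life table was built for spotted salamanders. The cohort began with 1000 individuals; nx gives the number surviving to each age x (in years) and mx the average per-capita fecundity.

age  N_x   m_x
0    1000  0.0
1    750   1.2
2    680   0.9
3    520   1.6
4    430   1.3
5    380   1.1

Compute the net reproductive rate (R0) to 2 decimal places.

3.32

lx = nx/n0 = nx/1000: 1, 0.75, 0.68, 0.52, 0.43, 0.38
lx·mx by age: 0, 0.9, 0.612, 0.832, 0.559, 0.418
R0 = Σ lx·mx = 3.321 → 3.32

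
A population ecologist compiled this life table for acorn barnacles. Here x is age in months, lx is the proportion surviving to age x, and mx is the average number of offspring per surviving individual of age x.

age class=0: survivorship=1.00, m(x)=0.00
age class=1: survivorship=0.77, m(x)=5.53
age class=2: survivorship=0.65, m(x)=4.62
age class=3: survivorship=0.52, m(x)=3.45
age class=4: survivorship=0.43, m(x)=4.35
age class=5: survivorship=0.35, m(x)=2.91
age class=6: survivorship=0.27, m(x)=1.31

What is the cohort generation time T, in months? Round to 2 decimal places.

2.47

lx·mx: 0, 4.2581, 3.003, 1.794, 1.8705, 1.0185, 0.3537 → R0 = 12.2978
x·lx·mx: 0, 4.2581, 6.006, 5.382, 7.482, 5.0925, 2.1222 → Σ = 30.3428
T = 30.3428 / 12.2978 = 2.467336… → 2.47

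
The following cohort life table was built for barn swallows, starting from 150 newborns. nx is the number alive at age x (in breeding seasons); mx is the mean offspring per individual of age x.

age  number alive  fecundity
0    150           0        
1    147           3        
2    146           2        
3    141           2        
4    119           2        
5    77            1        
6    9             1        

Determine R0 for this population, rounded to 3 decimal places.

lx = nx/n0 = nx/150: 1, 0.98, 0.97333…, 0.94, 0.79333…, 0.51333…, 0.06
lx·mx by age: 0, 2.94, 1.946667…, 1.88, 1.586667…, 0.513333…, 0.06
R0 = Σ lx·mx = 8.926667… → 8.927

8.927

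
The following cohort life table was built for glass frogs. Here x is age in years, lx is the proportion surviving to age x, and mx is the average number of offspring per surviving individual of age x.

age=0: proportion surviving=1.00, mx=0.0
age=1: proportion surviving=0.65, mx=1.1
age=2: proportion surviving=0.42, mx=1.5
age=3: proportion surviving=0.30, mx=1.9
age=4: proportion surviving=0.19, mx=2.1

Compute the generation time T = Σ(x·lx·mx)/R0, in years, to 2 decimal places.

lx·mx: 0, 0.715, 0.63, 0.57, 0.399 → R0 = 2.314
x·lx·mx: 0, 0.715, 1.26, 1.71, 1.596 → Σ = 5.281
T = 5.281 / 2.314 = 2.282195… → 2.28

2.28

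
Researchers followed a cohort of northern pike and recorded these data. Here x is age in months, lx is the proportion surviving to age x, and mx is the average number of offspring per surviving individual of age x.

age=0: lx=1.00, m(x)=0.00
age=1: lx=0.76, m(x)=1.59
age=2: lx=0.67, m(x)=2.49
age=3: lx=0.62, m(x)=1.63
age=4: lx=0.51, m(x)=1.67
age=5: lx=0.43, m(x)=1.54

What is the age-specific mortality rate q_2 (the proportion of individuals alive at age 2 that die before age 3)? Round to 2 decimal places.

q_2 = (l_2 − l_3) / l_2 = (0.67 − 0.62) / 0.67
     = 0.05 / 0.67 = 0.074627… → 0.07

0.07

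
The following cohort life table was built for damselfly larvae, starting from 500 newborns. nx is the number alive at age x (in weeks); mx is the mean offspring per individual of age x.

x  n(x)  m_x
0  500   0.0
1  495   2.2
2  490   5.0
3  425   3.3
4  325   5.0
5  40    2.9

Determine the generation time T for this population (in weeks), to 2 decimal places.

2.59

lx = nx/n0 = nx/500: 1, 0.99, 0.98, 0.85, 0.65, 0.08
lx·mx: 0, 2.178, 4.9, 2.805, 3.25, 0.232 → R0 = 13.365
x·lx·mx: 0, 2.178, 9.8, 8.415, 13, 1.16 → Σ = 34.553
T = 34.553 / 13.365 = 2.585335… → 2.59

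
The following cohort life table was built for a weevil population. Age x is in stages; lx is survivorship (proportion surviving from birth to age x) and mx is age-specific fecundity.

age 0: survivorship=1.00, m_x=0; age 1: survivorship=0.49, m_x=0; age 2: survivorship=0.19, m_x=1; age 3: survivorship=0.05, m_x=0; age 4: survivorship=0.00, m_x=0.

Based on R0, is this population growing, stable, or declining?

declining

R0 = Σ lx·mx = 0 + 0 + 0.19 + 0 + 0 = 0.19
R0 < 1, so the population is declining.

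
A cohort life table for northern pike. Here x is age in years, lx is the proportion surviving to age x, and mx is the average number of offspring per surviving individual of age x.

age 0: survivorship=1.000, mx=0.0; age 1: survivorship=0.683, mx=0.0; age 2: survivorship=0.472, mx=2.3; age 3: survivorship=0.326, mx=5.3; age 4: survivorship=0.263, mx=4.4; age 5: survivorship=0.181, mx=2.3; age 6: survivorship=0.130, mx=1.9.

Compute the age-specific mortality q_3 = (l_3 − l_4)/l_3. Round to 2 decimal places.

0.19

q_3 = (l_3 − l_4) / l_3 = (0.326 − 0.263) / 0.326
     = 0.063 / 0.326 = 0.193252… → 0.19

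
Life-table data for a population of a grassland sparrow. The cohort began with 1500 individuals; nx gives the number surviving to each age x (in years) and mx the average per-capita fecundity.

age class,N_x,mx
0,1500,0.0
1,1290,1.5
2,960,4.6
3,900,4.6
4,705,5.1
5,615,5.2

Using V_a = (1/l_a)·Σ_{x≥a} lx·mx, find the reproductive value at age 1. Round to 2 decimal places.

13.40

lx = nx/n0 = nx/1500: 1, 0.86, 0.64, 0.6, 0.47, 0.41
lx·mx for x ≥ 1: 1.29, 2.944, 2.76, 2.397, 2.132 → sum = 11.523
V_1 = 11.523 / l_1 = 11.523 / 0.86 = 13.398837… → 13.40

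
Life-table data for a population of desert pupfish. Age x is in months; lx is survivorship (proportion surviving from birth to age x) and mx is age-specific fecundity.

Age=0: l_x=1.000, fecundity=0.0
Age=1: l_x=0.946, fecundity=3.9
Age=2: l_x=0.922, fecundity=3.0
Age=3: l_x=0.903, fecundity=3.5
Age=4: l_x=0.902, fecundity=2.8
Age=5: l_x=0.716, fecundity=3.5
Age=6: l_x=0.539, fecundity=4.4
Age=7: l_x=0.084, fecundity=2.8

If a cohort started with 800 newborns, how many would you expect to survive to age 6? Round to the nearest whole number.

Expected survivors = N0 · l_6 = 800 × 0.539 = 431.2 → 431

431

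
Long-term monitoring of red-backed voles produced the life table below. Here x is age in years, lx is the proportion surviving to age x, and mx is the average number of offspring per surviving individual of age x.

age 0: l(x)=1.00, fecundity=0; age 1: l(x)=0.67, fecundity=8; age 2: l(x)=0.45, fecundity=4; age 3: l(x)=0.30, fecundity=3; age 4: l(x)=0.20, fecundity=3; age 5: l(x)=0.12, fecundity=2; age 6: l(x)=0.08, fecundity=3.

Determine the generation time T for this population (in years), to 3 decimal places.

lx·mx: 0, 5.36, 1.8, 0.9, 0.6, 0.24, 0.24 → R0 = 9.14
x·lx·mx: 0, 5.36, 3.6, 2.7, 2.4, 1.2, 1.44 → Σ = 16.7
T = 16.7 / 9.14 = 1.827133… → 1.827

1.827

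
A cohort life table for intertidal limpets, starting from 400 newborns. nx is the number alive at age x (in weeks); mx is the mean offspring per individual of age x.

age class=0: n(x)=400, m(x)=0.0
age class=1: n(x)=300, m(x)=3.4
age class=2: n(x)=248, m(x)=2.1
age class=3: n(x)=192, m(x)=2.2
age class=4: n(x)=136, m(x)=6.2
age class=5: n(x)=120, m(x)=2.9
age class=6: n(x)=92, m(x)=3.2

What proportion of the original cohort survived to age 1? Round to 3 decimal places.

0.750

l_1 = n_1/n_0 = 300/400 = 0.75 → 0.750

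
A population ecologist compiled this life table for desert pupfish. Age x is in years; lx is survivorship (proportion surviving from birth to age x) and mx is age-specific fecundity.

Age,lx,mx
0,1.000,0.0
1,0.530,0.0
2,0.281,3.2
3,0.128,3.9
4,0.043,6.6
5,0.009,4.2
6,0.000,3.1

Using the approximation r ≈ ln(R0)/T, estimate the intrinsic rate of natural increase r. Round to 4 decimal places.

0.2019

R0 = Σ lx·mx = 0 + 0 + 0.8992 + 0.4992 + 0.2838 + 0.0378 + 0 = 1.72
Σ x·lx·mx = 4.6202; T = 4.6202/1.72 = 2.68616…
r ≈ ln(R0)/T = ln(1.72)/2.68616… = 0.201896… → 0.2019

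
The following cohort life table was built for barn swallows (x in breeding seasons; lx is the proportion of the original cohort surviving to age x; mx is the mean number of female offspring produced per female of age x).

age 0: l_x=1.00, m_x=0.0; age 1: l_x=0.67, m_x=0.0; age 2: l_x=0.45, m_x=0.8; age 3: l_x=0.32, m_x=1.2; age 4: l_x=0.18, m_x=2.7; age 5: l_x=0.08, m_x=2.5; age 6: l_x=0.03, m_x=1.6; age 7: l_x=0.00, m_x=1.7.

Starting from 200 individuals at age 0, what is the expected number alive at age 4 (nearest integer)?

36

Expected survivors = N0 · l_4 = 200 × 0.18 = 36 → 36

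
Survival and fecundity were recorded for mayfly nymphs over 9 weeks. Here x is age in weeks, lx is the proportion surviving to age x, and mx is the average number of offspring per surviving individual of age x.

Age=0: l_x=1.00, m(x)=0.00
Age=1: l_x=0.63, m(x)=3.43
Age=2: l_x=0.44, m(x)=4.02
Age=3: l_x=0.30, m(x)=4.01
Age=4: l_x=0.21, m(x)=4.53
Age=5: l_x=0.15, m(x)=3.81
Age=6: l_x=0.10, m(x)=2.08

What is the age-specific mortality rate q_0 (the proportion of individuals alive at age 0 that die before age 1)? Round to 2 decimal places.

q_0 = (l_0 − l_1) / l_0 = (1 − 0.63) / 1
     = 0.37 / 1 = 0.37 → 0.37

0.37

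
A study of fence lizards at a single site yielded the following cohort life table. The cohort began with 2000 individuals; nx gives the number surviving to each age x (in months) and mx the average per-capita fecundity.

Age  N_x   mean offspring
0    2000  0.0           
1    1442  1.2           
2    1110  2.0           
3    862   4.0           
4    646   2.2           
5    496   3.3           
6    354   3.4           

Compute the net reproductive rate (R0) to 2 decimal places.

5.83

lx = nx/n0 = nx/2000: 1, 0.721, 0.555, 0.431, 0.323, 0.248, 0.177
lx·mx by age: 0, 0.8652, 1.11, 1.724, 0.7106, 0.8184, 0.6018
R0 = Σ lx·mx = 5.83 → 5.83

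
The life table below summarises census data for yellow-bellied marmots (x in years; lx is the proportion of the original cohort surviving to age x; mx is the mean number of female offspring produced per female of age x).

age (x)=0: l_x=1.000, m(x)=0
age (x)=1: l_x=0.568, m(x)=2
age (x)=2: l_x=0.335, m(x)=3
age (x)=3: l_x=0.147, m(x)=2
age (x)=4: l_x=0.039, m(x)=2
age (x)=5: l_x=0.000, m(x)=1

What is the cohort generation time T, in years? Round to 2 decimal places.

lx·mx: 0, 1.136, 1.005, 0.294, 0.078, 0 → R0 = 2.513
x·lx·mx: 0, 1.136, 2.01, 0.882, 0.312, 0 → Σ = 4.34
T = 4.34 / 2.513 = 1.727019… → 1.73

1.73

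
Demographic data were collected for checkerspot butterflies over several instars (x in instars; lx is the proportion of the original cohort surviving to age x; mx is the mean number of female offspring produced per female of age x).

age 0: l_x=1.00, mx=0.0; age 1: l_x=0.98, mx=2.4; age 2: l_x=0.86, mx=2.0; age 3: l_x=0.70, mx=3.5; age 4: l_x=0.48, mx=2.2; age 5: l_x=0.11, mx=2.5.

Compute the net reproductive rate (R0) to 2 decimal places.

7.85

lx·mx by age: 0, 2.352, 1.72, 2.45, 1.056, 0.275
R0 = Σ lx·mx = 7.853 → 7.85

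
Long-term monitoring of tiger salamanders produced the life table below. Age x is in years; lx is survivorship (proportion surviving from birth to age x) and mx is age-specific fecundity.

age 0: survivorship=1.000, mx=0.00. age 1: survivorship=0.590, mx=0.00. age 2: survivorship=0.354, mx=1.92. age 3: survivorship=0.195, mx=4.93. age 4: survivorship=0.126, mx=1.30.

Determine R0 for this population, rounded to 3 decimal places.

lx·mx by age: 0, 0, 0.67968, 0.96135, 0.1638
R0 = Σ lx·mx = 1.80483 → 1.805

1.805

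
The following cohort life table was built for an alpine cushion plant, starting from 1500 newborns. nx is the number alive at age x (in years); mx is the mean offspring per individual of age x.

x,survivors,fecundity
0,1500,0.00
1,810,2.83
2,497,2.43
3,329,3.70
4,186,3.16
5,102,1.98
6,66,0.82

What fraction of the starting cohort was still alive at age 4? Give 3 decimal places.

0.124

l_4 = n_4/n_0 = 186/1500 = 0.124 → 0.124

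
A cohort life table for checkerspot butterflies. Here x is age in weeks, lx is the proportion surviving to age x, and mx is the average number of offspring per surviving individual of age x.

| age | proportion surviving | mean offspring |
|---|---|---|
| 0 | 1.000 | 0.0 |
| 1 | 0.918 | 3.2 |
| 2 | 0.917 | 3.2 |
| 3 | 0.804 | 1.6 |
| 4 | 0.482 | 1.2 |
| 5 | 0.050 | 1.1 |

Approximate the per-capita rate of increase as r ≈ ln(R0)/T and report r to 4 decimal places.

R0 = Σ lx·mx = 0 + 2.9376 + 2.9344 + 1.2864 + 0.5784 + 0.055 = 7.7918
Σ x·lx·mx = 15.2542; T = 15.2542/7.7918 = 1.95772…
r ≈ ln(R0)/T = ln(7.7918)/1.95772… = 1.048703… → 1.0487

1.0487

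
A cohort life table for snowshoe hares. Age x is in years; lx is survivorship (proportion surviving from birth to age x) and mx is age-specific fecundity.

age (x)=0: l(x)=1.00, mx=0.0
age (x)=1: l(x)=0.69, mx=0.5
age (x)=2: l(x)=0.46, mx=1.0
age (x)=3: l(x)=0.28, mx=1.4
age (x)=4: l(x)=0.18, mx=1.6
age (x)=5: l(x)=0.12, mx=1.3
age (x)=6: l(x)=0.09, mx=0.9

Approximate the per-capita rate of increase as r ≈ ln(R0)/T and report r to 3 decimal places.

R0 = Σ lx·mx = 0 + 0.345 + 0.46 + 0.392 + 0.288 + 0.156 + 0.081 = 1.722
Σ x·lx·mx = 4.859; T = 4.859/1.722 = 2.82172…
r ≈ ln(R0)/T = ln(1.722)/2.82172… = 0.19261… → 0.193

0.193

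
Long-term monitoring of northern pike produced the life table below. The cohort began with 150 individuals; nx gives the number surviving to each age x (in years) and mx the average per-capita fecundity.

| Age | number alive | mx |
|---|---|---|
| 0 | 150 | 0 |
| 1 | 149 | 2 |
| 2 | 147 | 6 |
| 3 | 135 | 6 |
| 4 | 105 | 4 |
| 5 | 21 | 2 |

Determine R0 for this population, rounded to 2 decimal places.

16.35

lx = nx/n0 = nx/150: 1, 0.99333…, 0.98, 0.9, 0.7, 0.14
lx·mx by age: 0, 1.986667…, 5.88, 5.4, 2.8, 0.28
R0 = Σ lx·mx = 16.346667… → 16.35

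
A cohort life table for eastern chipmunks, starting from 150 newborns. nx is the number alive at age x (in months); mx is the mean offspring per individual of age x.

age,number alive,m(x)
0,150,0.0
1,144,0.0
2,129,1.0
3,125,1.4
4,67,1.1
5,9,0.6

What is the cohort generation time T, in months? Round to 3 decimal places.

2.884

lx = nx/n0 = nx/150: 1, 0.96, 0.86, 0.83333…, 0.44667…, 0.06
lx·mx: 0, 0, 0.86, 1.166667…, 0.491333…, 0.036 → R0 = 2.554…
x·lx·mx: 0, 0, 1.72, 3.5…, 1.965333…, 0.18 → Σ = 7.365333…
T = 7.365333… / 2.554… = 2.883842… → 2.884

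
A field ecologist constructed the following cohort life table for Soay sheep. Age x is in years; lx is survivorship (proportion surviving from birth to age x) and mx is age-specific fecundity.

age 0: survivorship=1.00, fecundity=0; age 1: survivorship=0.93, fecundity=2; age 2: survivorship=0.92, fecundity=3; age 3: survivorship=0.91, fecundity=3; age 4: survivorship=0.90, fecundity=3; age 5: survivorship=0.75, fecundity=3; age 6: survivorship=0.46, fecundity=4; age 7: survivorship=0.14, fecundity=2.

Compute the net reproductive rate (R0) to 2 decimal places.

14.42

lx·mx by age: 0, 1.86, 2.76, 2.73, 2.7, 2.25, 1.84, 0.28
R0 = Σ lx·mx = 14.42 → 14.42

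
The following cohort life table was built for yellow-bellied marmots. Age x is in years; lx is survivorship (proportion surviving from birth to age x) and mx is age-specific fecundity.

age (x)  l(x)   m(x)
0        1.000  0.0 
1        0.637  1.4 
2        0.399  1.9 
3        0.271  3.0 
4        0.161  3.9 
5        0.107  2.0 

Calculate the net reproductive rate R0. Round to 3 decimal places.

3.305

lx·mx by age: 0, 0.8918, 0.7581, 0.813, 0.6279, 0.214
R0 = Σ lx·mx = 3.3048 → 3.305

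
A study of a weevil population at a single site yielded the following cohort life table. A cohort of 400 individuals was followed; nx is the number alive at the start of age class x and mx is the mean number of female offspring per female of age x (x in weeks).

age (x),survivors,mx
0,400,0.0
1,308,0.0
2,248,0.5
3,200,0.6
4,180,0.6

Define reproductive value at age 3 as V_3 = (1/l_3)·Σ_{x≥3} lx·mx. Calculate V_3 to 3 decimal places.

1.140

lx = nx/n0 = nx/400: 1, 0.77, 0.62, 0.5, 0.45
lx·mx for x ≥ 3: 0.3, 0.27 → sum = 0.57
V_3 = 0.57 / l_3 = 0.57 / 0.5 = 1.14 → 1.140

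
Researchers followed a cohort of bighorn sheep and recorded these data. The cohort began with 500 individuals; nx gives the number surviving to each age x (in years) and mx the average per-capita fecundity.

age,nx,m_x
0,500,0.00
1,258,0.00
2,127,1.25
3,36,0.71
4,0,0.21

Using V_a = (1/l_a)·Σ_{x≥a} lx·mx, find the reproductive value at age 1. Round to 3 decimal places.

lx = nx/n0 = nx/500: 1, 0.516, 0.254, 0.072, 0
lx·mx for x ≥ 1: 0, 0.3175, 0.05112, 0 → sum = 0.36862
V_1 = 0.36862 / l_1 = 0.36862 / 0.516 = 0.71438… → 0.714

0.714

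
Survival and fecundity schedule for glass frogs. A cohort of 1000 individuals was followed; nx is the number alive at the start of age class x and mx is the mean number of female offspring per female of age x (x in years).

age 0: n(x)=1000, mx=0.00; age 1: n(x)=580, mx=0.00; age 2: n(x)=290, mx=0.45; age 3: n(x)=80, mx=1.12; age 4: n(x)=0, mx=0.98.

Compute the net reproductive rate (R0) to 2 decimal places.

lx = nx/n0 = nx/1000: 1, 0.58, 0.29, 0.08, 0
lx·mx by age: 0, 0, 0.1305, 0.0896, 0
R0 = Σ lx·mx = 0.2201 → 0.22

0.22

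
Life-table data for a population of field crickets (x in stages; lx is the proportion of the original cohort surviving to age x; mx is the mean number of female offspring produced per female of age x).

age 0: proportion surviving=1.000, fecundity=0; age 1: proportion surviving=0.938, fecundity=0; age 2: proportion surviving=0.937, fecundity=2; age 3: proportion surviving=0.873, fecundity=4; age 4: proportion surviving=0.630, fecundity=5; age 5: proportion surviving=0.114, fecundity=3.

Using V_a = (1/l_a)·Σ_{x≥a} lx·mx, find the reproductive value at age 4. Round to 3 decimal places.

5.543

lx·mx for x ≥ 4: 3.15, 0.342 → sum = 3.492
V_4 = 3.492 / l_4 = 3.492 / 0.63 = 5.542857… → 5.543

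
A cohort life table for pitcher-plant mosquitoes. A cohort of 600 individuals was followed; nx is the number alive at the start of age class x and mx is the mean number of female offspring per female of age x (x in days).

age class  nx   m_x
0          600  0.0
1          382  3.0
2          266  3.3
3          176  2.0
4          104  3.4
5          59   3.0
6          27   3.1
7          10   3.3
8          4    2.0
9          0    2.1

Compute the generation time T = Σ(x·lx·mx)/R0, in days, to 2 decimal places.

2.33

lx = nx/n0 = nx/600: 1, 0.63667…, 0.44333…, 0.29333…, 0.17333…, 0.09833…, 0.045, 0.01667…, 0.00667…, 0
lx·mx: 0, 1.91…, 1.463…, 0.586667…, 0.589333…, 0.295…, 0.1395, 0.055…, 0.013333…, 0 → R0 = 5.051833…
x·lx·mx: 0, 1.91…, 2.926…, 1.76…, 2.357333…, 1.475…, 0.837, 0.385…, 0.106667…, 0 → Σ = 11.757…
T = 11.757… / 5.051833… = 2.327274… → 2.33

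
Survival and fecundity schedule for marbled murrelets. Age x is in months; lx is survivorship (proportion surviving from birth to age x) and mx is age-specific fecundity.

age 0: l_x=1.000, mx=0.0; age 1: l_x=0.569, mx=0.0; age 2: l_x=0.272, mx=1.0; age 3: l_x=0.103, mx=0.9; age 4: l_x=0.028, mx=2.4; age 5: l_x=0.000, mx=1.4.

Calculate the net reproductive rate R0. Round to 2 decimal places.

lx·mx by age: 0, 0, 0.272, 0.0927, 0.0672, 0
R0 = Σ lx·mx = 0.4319 → 0.43

0.43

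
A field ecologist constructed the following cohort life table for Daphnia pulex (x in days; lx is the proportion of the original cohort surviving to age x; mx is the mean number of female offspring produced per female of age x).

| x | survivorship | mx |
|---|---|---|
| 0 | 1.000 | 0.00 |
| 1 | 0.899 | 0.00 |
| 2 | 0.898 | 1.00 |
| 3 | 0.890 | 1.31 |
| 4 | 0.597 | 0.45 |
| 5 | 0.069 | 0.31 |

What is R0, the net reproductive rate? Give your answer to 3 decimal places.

lx·mx by age: 0, 0, 0.898, 1.1659, 0.26865, 0.02139
R0 = Σ lx·mx = 2.35394 → 2.354

2.354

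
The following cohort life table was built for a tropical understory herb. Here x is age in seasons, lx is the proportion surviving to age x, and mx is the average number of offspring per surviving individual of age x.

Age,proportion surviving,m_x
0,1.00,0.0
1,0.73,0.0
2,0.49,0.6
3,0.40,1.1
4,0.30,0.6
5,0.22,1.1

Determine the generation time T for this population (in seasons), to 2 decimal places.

lx·mx: 0, 0, 0.294, 0.44, 0.18, 0.242 → R0 = 1.156
x·lx·mx: 0, 0, 0.588, 1.32, 0.72, 1.21 → Σ = 3.838
T = 3.838 / 1.156 = 3.320069… → 3.32

3.32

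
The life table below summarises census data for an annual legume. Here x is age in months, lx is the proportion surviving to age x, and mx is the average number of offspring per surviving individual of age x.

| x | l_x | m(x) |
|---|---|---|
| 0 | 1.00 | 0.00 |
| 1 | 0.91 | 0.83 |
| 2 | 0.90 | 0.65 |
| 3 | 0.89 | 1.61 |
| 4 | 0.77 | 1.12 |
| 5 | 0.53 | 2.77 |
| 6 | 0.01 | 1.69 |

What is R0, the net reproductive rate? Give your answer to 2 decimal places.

5.12

lx·mx by age: 0, 0.7553, 0.585, 1.4329, 0.8624, 1.4681, 0.0169
R0 = Σ lx·mx = 5.1206 → 5.12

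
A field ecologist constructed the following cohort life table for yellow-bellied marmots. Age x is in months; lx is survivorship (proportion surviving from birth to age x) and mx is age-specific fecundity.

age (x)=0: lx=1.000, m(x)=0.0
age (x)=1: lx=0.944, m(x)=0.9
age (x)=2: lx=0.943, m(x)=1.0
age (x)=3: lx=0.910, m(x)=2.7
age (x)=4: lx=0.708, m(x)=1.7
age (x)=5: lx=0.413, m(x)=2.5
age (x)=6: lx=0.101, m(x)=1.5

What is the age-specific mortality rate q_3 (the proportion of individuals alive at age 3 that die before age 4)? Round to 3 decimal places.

0.222

q_3 = (l_3 − l_4) / l_3 = (0.91 − 0.708) / 0.91
     = 0.202 / 0.91 = 0.221978… → 0.222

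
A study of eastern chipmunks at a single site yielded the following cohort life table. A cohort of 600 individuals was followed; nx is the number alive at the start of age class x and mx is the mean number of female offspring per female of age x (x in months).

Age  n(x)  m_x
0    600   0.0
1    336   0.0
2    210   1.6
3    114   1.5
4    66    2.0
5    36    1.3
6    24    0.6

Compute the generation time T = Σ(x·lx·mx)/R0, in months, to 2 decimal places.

lx = nx/n0 = nx/600: 1, 0.56, 0.35, 0.19, 0.11, 0.06, 0.04
lx·mx: 0, 0, 0.56, 0.285, 0.22, 0.078, 0.024 → R0 = 1.167
x·lx·mx: 0, 0, 1.12, 0.855, 0.88, 0.39, 0.144 → Σ = 3.389
T = 3.389 / 1.167 = 2.904027… → 2.90

2.90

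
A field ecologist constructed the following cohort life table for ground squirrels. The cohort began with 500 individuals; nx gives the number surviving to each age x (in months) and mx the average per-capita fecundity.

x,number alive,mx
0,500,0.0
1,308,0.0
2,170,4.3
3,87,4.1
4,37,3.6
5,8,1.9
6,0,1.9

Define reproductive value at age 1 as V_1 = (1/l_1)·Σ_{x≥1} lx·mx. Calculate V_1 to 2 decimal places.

lx = nx/n0 = nx/500: 1, 0.616, 0.34, 0.174, 0.074, 0.016, 0
lx·mx for x ≥ 1: 0, 1.462, 0.7134, 0.2664, 0.0304, 0 → sum = 2.4722
V_1 = 2.4722 / l_1 = 2.4722 / 0.616 = 4.013312… → 4.01

4.01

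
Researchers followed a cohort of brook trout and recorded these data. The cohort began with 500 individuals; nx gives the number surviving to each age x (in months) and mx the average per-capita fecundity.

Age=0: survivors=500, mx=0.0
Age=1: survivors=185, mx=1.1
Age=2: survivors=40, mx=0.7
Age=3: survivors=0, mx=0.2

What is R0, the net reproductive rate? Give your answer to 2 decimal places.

lx = nx/n0 = nx/500: 1, 0.37, 0.08, 0
lx·mx by age: 0, 0.407, 0.056, 0
R0 = Σ lx·mx = 0.463 → 0.46

0.46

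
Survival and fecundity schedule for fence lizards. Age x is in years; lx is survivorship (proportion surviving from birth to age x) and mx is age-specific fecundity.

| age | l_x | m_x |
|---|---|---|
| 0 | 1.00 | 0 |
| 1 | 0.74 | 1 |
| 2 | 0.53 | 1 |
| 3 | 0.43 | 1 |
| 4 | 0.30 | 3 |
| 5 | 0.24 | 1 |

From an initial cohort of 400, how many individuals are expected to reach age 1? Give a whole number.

Expected survivors = N0 · l_1 = 400 × 0.74 = 296 → 296

296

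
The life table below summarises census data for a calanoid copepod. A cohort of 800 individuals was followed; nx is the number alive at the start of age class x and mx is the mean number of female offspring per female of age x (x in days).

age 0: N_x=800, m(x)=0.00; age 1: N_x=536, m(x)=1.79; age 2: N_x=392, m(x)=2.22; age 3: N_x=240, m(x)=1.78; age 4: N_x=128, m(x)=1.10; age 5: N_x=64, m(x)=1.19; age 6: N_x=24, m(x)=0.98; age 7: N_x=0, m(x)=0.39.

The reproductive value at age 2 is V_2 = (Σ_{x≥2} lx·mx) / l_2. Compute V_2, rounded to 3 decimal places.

3.923

lx = nx/n0 = nx/800: 1, 0.67, 0.49, 0.3, 0.16, 0.08, 0.03, 0
lx·mx for x ≥ 2: 1.0878, 0.534, 0.176, 0.0952, 0.0294, 0 → sum = 1.9224
V_2 = 1.9224 / l_2 = 1.9224 / 0.49 = 3.923265… → 3.923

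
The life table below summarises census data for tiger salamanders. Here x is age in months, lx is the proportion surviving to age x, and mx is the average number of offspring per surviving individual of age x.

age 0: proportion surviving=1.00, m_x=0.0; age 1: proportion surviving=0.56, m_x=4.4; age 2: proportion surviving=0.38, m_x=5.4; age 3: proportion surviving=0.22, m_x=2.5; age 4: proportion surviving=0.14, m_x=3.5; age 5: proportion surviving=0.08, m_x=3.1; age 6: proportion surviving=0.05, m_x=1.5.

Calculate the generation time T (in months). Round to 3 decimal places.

lx·mx: 0, 2.464, 2.052, 0.55, 0.49, 0.248, 0.075 → R0 = 5.879
x·lx·mx: 0, 2.464, 4.104, 1.65, 1.96, 1.24, 0.45 → Σ = 11.868
T = 11.868 / 5.879 = 2.018711… → 2.019

2.019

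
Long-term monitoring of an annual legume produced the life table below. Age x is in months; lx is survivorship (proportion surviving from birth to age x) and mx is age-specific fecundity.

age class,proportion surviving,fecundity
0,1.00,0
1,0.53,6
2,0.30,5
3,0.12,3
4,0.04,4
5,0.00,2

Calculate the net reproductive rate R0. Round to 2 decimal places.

lx·mx by age: 0, 3.18, 1.5, 0.36, 0.16, 0
R0 = Σ lx·mx = 5.2 → 5.20

5.20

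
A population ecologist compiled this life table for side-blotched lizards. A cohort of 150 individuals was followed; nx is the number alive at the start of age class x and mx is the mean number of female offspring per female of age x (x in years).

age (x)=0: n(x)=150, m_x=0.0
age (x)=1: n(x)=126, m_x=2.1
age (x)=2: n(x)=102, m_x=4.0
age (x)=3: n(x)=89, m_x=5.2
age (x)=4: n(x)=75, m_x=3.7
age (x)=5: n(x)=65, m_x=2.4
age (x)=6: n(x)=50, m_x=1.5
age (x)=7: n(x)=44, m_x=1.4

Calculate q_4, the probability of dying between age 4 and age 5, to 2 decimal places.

0.13

lx = nx/n0 = nx/150: 1, 0.84, 0.68, 0.59333…, 0.5, 0.43333…, 0.33333…, 0.29333…
q_4 = (l_4 − l_5) / l_4 = (0.5 − 0.433333…) / 0.5
     = 0.066667… / 0.5 = 0.133333… → 0.13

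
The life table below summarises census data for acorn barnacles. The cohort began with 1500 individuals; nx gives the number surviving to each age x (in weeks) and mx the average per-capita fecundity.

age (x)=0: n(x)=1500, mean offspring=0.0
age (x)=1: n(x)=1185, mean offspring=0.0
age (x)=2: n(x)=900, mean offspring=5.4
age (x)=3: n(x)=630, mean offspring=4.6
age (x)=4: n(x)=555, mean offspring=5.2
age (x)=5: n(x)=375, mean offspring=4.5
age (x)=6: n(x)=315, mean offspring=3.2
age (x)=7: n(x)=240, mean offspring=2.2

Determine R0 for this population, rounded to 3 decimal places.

lx = nx/n0 = nx/1500: 1, 0.79, 0.6, 0.42, 0.37, 0.25, 0.21, 0.16
lx·mx by age: 0, 0, 3.24, 1.932, 1.924, 1.125, 0.672, 0.352
R0 = Σ lx·mx = 9.245 → 9.245

9.245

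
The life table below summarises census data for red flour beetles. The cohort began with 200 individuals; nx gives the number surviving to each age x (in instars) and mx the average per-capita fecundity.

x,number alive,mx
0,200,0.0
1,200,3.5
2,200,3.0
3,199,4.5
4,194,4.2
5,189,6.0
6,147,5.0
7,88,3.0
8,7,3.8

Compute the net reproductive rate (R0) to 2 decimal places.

lx = nx/n0 = nx/200: 1, 1, 1, 0.995, 0.97, 0.945, 0.735, 0.44, 0.035
lx·mx by age: 0, 3.5, 3, 4.4775, 4.074, 5.67, 3.675, 1.32, 0.133
R0 = Σ lx·mx = 25.8495 → 25.85

25.85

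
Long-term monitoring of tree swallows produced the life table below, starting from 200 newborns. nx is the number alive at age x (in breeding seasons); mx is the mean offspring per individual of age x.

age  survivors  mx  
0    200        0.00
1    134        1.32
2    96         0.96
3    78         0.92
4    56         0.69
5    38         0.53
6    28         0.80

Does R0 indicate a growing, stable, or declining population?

lx = nx/n0 = nx/200: 1, 0.67, 0.48, 0.39, 0.28, 0.19, 0.14
R0 = Σ lx·mx = 0 + 0.8844 + 0.4608 + 0.3588 + 0.1932 + 0.1007 + 0.112 = 2.1099
R0 > 1, so the population is growing.

growing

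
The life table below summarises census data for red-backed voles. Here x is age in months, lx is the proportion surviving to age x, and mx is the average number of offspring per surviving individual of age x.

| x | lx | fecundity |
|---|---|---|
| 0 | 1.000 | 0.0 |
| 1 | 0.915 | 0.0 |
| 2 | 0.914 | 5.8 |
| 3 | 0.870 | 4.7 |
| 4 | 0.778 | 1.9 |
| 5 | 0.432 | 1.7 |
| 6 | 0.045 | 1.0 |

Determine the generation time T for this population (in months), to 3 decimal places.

lx·mx: 0, 0, 5.3012, 4.089, 1.4782, 0.7344, 0.045 → R0 = 11.6478
x·lx·mx: 0, 0, 10.6024, 12.267, 5.9128, 3.672, 0.27 → Σ = 32.7242
T = 32.7242 / 11.6478 = 2.809475… → 2.809

2.809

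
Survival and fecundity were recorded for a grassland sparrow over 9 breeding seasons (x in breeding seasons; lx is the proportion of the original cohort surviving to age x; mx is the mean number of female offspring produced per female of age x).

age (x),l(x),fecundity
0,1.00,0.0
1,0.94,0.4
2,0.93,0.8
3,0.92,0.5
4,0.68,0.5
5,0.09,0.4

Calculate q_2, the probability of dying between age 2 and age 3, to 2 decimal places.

q_2 = (l_2 − l_3) / l_2 = (0.93 − 0.92) / 0.93
     = 0.01 / 0.93 = 0.010753… → 0.01

0.01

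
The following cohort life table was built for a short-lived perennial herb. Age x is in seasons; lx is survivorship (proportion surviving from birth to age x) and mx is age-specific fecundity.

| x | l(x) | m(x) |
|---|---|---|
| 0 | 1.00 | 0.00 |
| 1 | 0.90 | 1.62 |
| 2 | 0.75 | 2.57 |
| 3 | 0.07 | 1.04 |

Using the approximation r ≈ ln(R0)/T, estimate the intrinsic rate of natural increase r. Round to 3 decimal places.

R0 = Σ lx·mx = 0 + 1.458 + 1.9275 + 0.0728 = 3.4583
Σ x·lx·mx = 5.5314; T = 5.5314/3.4583 = 1.59946…
r ≈ ln(R0)/T = ln(3.4583)/1.59946… = 0.77575… → 0.776

0.776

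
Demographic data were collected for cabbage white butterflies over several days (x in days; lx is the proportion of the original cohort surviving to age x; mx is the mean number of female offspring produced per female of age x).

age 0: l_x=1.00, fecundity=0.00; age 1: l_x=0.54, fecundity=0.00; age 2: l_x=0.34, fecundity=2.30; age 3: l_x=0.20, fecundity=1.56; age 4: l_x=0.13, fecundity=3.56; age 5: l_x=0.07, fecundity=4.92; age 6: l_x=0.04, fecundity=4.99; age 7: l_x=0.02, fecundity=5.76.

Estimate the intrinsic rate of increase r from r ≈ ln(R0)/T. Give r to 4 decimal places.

0.2183

R0 = Σ lx·mx = 0 + 0 + 0.782 + 0.312 + 0.4628 + 0.3444 + 0.1996 + 0.1152 = 2.216
Σ x·lx·mx = 8.0772; T = 8.0772/2.216 = 3.64495…
r ≈ ln(R0)/T = ln(2.216)/3.64495… = 0.218303… → 0.2183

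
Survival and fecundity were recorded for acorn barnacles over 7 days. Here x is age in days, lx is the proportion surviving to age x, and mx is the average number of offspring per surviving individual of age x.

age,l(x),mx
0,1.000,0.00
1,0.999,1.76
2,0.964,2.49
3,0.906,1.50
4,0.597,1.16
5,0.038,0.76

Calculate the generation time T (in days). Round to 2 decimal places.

2.17

lx·mx: 0, 1.75824, 2.40036, 1.359, 0.69252, 0.02888 → R0 = 6.239
x·lx·mx: 0, 1.75824, 4.80072, 4.077, 2.77008, 0.1444 → Σ = 13.55044
T = 13.55044 / 6.239 = 2.171893… → 2.17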